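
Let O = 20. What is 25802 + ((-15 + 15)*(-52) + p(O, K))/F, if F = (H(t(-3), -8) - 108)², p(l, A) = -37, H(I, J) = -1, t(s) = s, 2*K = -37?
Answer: 306553525/11881 ≈ 25802.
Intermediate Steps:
K = -37/2 (K = (½)*(-37) = -37/2 ≈ -18.500)
F = 11881 (F = (-1 - 108)² = (-109)² = 11881)
25802 + ((-15 + 15)*(-52) + p(O, K))/F = 25802 + ((-15 + 15)*(-52) - 37)/11881 = 25802 + (0*(-52) - 37)*(1/11881) = 25802 + (0 - 37)*(1/11881) = 25802 - 37*1/11881 = 25802 - 37/11881 = 306553525/11881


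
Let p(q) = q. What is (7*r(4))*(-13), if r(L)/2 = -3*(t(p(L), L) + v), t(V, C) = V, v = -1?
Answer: 1638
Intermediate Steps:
r(L) = 6 - 6*L (r(L) = 2*(-3*(L - 1)) = 2*(-3*(-1 + L)) = 2*(3 - 3*L) = 6 - 6*L)
(7*r(4))*(-13) = (7*(6 - 6*4))*(-13) = (7*(6 - 24))*(-13) = (7*(-18))*(-13) = -126*(-13) = 1638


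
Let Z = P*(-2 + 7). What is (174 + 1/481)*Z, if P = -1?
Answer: -418475/481 ≈ -870.01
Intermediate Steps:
Z = -5 (Z = -(-2 + 7) = -1*5 = -5)
(174 + 1/481)*Z = (174 + 1/481)*(-5) = (83695/481)*(-5) = -418475/481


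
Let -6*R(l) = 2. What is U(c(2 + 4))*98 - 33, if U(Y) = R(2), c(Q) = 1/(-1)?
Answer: -197/3 ≈ -65.667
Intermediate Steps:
c(Q) = -1
R(l) = -⅓ (R(l) = -⅙*2 = -⅓)
U(Y) = -⅓
U(c(2 + 4))*98 - 33 = -⅓*98 - 33 = -98/3 - 33 = -197/3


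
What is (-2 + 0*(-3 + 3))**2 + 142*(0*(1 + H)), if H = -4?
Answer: 4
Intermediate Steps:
(-2 + 0*(-3 + 3))**2 + 142*(0*(1 + H)) = (-2 + 0*(-3 + 3))**2 + 142*(0*(1 - 4)) = (-2 + 0*0)**2 + 142*(0*(-3)) = (-2 + 0)**2 + 142*0 = (-2)**2 + 0 = 4 + 0 = 4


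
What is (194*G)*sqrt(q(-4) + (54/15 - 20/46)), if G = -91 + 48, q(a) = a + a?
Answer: -16684*I*sqrt(15985)/115 ≈ -18343.0*I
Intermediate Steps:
q(a) = 2*a
G = -43
(194*G)*sqrt(q(-4) + (54/15 - 20/46)) = (194*(-43))*sqrt(2*(-4) + (54/15 - 20/46)) = -8342*sqrt(-8 + (54*(1/15) - 20*1/46)) = -8342*sqrt(-8 + (18/5 - 10/23)) = -8342*sqrt(-8 + 364/115) = -16684*I*sqrt(15985)/115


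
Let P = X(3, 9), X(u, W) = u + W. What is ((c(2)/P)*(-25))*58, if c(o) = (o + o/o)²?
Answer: -2175/2 ≈ -1087.5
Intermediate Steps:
X(u, W) = W + u
P = 12 (P = 9 + 3 = 12)
c(o) = (1 + o)² (c(o) = (o + 1)² = (1 + o)²)
((c(2)/P)*(-25))*58 = (((1 + 2)²/12)*(-25))*58 = ((3²*(1/12))*(-25))*58 = ((9*(1/12))*(-25))*58 = ((¾)*(-25))*58 = -75/4*58 = -2175/2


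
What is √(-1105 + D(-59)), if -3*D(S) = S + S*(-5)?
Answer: I*√10653/3 ≈ 34.404*I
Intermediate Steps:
D(S) = 4*S/3 (D(S) = -(S + S*(-5))/3 = -(S - 5*S)/3 = -(-4)*S/3 = 4*S/3)
√(-1105 + D(-59)) = √(-1105 + (4/3)*(-59)) = √(-1105 - 236/3) = √(-3551/3) = I*√10653/3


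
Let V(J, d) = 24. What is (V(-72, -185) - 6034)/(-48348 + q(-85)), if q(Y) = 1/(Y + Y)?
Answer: 1021700/8219161 ≈ 0.12431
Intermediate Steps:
q(Y) = 1/(2*Y)
(V(-72, -185) - 6034)/(-48348 + q(-85)) = (24 - 6034)/(-48348 + (1/2)/(-85)) = -6010/(-48348 + (1/2)*(-1/85)) = -6010/(-48348 - 1/170) = -6010/(-8219161/170) = -6010*(-170/8219161) = 1021700/8219161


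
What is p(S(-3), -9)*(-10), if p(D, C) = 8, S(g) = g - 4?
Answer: -80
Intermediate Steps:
S(g) = -4 + g
p(S(-3), -9)*(-10) = 8*(-10) = -80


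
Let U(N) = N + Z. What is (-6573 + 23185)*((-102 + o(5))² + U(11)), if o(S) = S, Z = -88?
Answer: 155023184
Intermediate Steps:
U(N) = -88 + N (U(N) = N - 88 = -88 + N)
(-6573 + 23185)*((-102 + o(5))² + U(11)) = (-6573 + 23185)*((-102 + 5)² + (-88 + 11)) = 16612*((-97)² - 77) = 16612*(9409 - 77) = 16612*9332 = 155023184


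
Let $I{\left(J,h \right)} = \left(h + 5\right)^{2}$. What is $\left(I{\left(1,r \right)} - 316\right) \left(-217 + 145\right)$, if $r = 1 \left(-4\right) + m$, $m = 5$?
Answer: $20160$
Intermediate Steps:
$r = 1$ ($r = 1 \left(-4\right) + 5 = -4 + 5 = 1$)
$I{\left(J,h \right)} = \left(5 + h\right)^{2}$
$\left(I{\left(1,r \right)} - 316\right) \left(-217 + 145\right) = \left(\left(5 + 1\right)^{2} - 316\right) \left(-217 + 145\right) = \left(6^{2} - 316\right) \left(-72\right) = \left(36 - 316\right) \left(-72\right) = \left(-280\right) \left(-72\right) = 20160$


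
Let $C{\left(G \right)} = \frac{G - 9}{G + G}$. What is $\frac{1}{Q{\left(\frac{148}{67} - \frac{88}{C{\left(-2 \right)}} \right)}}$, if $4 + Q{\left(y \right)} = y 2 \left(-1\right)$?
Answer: $\frac{67}{3724} \approx 0.017991$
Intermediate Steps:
$C{\left(G \right)} = \frac{-9 + G}{2 G}$
$Q{\left(y \right)} = -4 - 2 y$ ($Q{\left(y \right)} = -4 + y 2 \left(-1\right) = -4 + 2 y \left(-1\right) = -4 - 2 y$)
$\frac{1}{Q{\left(\frac{148}{67} - \frac{88}{C{\left(-2 \right)}} \right)}} = \frac{1}{-4 - 2 \left(\frac{148}{67} - \frac{88}{\frac{1}{2} \frac{1}{-2} \left(-9 - 2\right)}\right)} = \frac{1}{-4 - 2 \left(148 \cdot \frac{1}{67} - \frac{88}{\frac{1}{2} \left(- \frac{1}{2}\right) \left(-11\right)}\right)} = \frac{1}{-4 - 2 \left(\frac{148}{67} - \frac{88}{\frac{11}{4}}\right)} = \frac{1}{-4 - 2 \left(\frac{148}{67} - 32\right)} = \frac{1}{-4 - - \frac{3992}{67}} = \frac{1}{-4 + \frac{3992}{67}} = \frac{1}{\frac{3724}{67}} = \frac{67}{3724}$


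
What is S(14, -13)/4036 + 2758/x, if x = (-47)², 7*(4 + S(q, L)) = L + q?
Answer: 77859373/62408668 ≈ 1.2476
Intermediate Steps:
S(q, L) = -4 + L/7 + q/7 (S(q, L) = -4 + (L + q)/7 = -4 + (L/7 + q/7) = -4 + L/7 + q/7)
x = 2209
S(14, -13)/4036 + 2758/x = (-4 + (⅐)*(-13) + (⅐)*14)/4036 + 2758/2209 = (-4 - 13/7 + 2)*(1/4036) + 2758*(1/2209) = -27/7*1/4036 + 2758/2209 = -27/28252 + 2758/2209 = 77859373/62408668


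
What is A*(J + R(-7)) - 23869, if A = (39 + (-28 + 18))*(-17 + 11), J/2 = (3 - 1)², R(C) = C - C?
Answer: -25261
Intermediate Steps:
R(C) = 0
J = 8 (J = 2*(3 - 1)² = 2*2² = 2*4 = 8)
A = -174 (A = (39 - 10)*(-6) = 29*(-6) = -174)
A*(J + R(-7)) - 23869 = -174*(8 + 0) - 23869 = -174*8 - 23869 = -1392 - 23869 = -25261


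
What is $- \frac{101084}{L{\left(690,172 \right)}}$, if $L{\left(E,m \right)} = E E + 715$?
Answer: $- \frac{101084}{476815} \approx -0.212$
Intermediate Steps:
$L{\left(E,m \right)} = 715 + E^{2}$ ($L{\left(E,m \right)} = E^{2} + 715 = 715 + E^{2}$)
$- \frac{101084}{L{\left(690,172 \right)}} = - \frac{101084}{715 + 690^{2}} = - \frac{101084}{715 + 476100} = - \frac{101084}{476815}$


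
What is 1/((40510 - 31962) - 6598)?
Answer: 1/1950 ≈ 0.00051282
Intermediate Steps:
1/((40510 - 31962) - 6598) = 1/(8548 - 6598) = 1/1950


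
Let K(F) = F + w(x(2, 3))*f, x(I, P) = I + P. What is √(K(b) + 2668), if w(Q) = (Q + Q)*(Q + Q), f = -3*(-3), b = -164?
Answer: 2*√851 ≈ 58.344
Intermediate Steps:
f = 9
w(Q) = 4*Q² (w(Q) = (2*Q)*(2*Q) = 4*Q²)
K(F) = 900 + F (K(F) = F + (4*(2 + 3)²)*9 = F + (4*5²)*9 = F + (4*25)*9 = F + 100*9 = F + 900 = 900 + F)
√(K(b) + 2668) = √((900 - 164) + 2668) = √(736 + 2668) = √3404 = 2*√851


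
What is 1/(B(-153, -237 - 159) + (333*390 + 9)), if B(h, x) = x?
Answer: 1/129483 ≈ 7.7230e-6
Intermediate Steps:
1/(B(-153, -237 - 159) + (333*390 + 9)) = 1/((-237 - 159) + (333*390 + 9)) = 1/(-396 + (129870 + 9)) = 1/(-396 + 129879) = 1/129483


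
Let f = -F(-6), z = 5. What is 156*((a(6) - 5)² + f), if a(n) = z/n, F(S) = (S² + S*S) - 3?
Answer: -24167/3 ≈ -8055.7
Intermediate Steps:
F(S) = -3 + 2*S² (F(S) = (S² + S²) - 3 = 2*S² - 3 = -3 + 2*S²)
a(n) = 5/n
f = -69 (f = -(-3 + 2*(-6)²) = -(-3 + 2*36) = -(-3 + 72) = -1*69 = -69)
156*((a(6) - 5)² + f) = 156*((5/6 - 5)² - 69) = 156*((5*(⅙) - 5)² - 69) = 156*((⅚ - 5)² - 69) = 156*((-25/6)² - 69) = 156*(625/36 - 69) = 156*(-1859/36) = -24167/3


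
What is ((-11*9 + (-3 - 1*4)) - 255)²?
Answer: 130321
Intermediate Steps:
((-11*9 + (-3 - 1*4)) - 255)² = ((-99 + (-3 - 4)) - 255)² = ((-99 - 7) - 255)² = (-106 - 255)² = (-361)² = 130321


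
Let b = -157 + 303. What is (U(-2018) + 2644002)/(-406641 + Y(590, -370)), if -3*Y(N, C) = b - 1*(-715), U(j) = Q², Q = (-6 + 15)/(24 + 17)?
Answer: -4444567443/684045968 ≈ -6.4975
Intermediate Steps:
b = 146
Q = 9/41 ≈ 0.21951
U(j) = 81/1681 (U(j) = (9/41)² = 81/1681)
Y(N, C) = -287 (Y(N, C) = -(146 - 1*(-715))/3 = -(146 + 715)/3 = -⅓*861 = -287)
(U(-2018) + 2644002)/(-406641 + Y(590, -370)) = (81/1681 + 2644002)/(-406641 - 287) = (4444567443/1681)/(-406928) = (4444567443/1681)*(-1/406928) = -4444567443/684045968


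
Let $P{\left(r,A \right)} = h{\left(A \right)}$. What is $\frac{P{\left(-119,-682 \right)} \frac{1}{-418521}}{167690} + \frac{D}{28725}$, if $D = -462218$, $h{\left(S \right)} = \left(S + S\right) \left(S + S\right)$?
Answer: $- \frac{360437093673138}{22399686854725} \approx -16.091$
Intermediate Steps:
$h{\left(S \right)} = 4 S^{2}$ ($h{\left(S \right)} = 2 S 2 S = 4 S^{2}$)
$P{\left(r,A \right)} = 4 A^{2}$
$\frac{P{\left(-119,-682 \right)} \frac{1}{-418521}}{167690} + \frac{D}{28725} = \frac{4 \left(-682\right)^{2} \frac{1}{-418521}}{167690} - \frac{462218}{28725} = 4 \cdot 465124 \left(- \frac{1}{418521}\right) \frac{1}{167690} - \frac{462218}{28725} = 1860496 \left(- \frac{1}{418521}\right) \frac{1}{167690} - \frac{462218}{28725} = \left(- \frac{1860496}{418521}\right) \frac{1}{167690} - \frac{462218}{28725} = - \frac{930248}{35090893245} - \frac{462218}{28725} = - \frac{360437093673138}{22399686854725}$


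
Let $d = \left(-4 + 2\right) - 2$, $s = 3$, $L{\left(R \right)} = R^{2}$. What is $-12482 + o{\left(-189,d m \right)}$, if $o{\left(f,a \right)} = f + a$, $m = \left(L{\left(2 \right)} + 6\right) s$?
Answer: $-12791$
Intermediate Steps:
$d = -4$ ($d = -2 - 2 = -4$)
$m = 30$ ($m = \left(2^{2} + 6\right) 3 = \left(4 + 6\right) 3 = 10 \cdot 3 = 30$)
$o{\left(f,a \right)} = a + f$
$-12482 + o{\left(-189,d m \right)} = -12482 - 309 = -12791$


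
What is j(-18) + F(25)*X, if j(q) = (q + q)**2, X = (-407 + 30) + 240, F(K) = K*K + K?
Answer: -87754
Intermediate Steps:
F(K) = K + K**2 (F(K) = K**2 + K = K + K**2)
X = -137 (X = -377 + 240 = -137)
j(q) = 4*q**2 (j(q) = (2*q)**2 = 4*q**2)
j(-18) + F(25)*X = 4*(-18)**2 + (25*(1 + 25))*(-137) = 4*324 + (25*26)*(-137) = 1296 + 650*(-137) = 1296 - 89050 = -87754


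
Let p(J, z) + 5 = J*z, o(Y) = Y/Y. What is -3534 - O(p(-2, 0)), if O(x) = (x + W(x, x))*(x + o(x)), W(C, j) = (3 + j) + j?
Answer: -3582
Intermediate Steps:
W(C, j) = 3 + 2*j
o(Y) = 1
p(J, z) = -5 + J*z
O(x) = (1 + x)*(3 + 3*x) (O(x) = (x + (3 + 2*x))*(x + 1) = (3 + 3*x)*(1 + x) = (1 + x)*(3 + 3*x))
-3534 - O(p(-2, 0)) = -3534 - (3 + 3*(-5 - 2*0)**2 + 6*(-5 - 2*0)) = -3534 - (3 + 3*(-5 + 0)**2 + 6*(-5 + 0)) = -3534 - (3 + 3*(-5)**2 + 6*(-5)) = -3534 - (3 + 3*25 - 30) = -3534 - (3 + 75 - 30) = -3534 - 1*48 = -3534 - 48 = -3582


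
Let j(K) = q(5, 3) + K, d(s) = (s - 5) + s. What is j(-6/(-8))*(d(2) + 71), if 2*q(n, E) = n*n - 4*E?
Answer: 1015/2 ≈ 507.50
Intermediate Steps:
q(n, E) = n²/2 - 2*E (q(n, E) = (n*n - 4*E)/2 = (n² - 4*E)/2 = n²/2 - 2*E)
d(s) = -5 + 2*s (d(s) = (-5 + s) + s = -5 + 2*s)
j(K) = 13/2 + K (j(K) = ((½)*5² - 2*3) + K = ((½)*25 - 6) + K = (25/2 - 6) + K = 13/2 + K)
j(-6/(-8))*(d(2) + 71) = (13/2 - 6/(-8))*((-5 + 2*2) + 71) = (13/2 - 6*(-⅛))*((-5 + 4) + 71) = (13/2 + ¾)*(-1 + 71) = (29/4)*70 = 1015/2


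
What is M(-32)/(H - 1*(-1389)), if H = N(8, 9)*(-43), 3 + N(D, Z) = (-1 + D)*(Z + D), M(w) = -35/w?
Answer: -35/115168 ≈ -0.00030390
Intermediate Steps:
N(D, Z) = -3 + (-1 + D)*(D + Z) (N(D, Z) = -3 + (-1 + D)*(Z + D) = -3 + (-1 + D)*(D + Z))
H = -4988 (H = (-3 + 8² - 1*8 - 1*9 + 8*9)*(-43) = (-3 + 64 - 8 - 9 + 72)*(-43) = 116*(-43) = -4988)
M(-32)/(H - 1*(-1389)) = (-35/(-32))/(-4988 - 1*(-1389)) = (-35*(-1/32))/(-4988 + 1389) = (35/32)/(-3599) = (35/32)*(-1/3599) = -35/115168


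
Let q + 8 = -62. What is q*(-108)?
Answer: 7560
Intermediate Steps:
q = -70 (q = -8 - 62 = -70)
q*(-108) = -70*(-108) = 7560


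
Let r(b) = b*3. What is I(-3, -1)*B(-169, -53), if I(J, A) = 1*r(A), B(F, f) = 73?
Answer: -219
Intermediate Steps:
r(b) = 3*b
I(J, A) = 3*A (I(J, A) = 1*(3*A) = 3*A)
I(-3, -1)*B(-169, -53) = (3*(-1))*73 = -3*73 = -219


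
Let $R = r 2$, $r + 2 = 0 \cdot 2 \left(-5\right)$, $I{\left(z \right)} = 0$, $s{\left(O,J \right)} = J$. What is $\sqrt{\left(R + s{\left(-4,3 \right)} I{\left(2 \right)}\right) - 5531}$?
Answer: $3 i \sqrt{615} \approx 74.398 i$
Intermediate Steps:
$r = -2$ ($r = -2 + 0 \cdot 2 \left(-5\right) = -2 + 0 \left(-5\right) = -2 + 0 = -2$)
$R = -4$ ($R = \left(-2\right) 2 = -4$)
$\sqrt{\left(R + s{\left(-4,3 \right)} I{\left(2 \right)}\right) - 5531} = \sqrt{\left(-4 + 3 \cdot 0\right) - 5531} = \sqrt{\left(-4 + 0\right) - 5531} = \sqrt{-4 - 5531} = \sqrt{-5535} = 3 i \sqrt{615}$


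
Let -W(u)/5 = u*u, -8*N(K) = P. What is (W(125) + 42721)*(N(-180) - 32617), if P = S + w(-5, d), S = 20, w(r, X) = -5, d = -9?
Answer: 2309677301/2 ≈ 1.1548e+9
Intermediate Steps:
P = 15 (P = 20 - 5 = 15)
N(K) = -15/8 (N(K) = -⅛*15 = -15/8)
W(u) = -5*u² (W(u) = -5*u*u = -5*u²)
(W(125) + 42721)*(N(-180) - 32617) = (-5*125² + 42721)*(-15/8 - 32617) = (-5*15625 + 42721)*(-260951/8) = (-78125 + 42721)*(-260951/8) = -35404*(-260951/8) = 2309677301/2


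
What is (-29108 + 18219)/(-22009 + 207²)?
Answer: -10889/20840 ≈ -0.52250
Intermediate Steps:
(-29108 + 18219)/(-22009 + 207²) = -10889/(-22009 + 42849) = -10889/20840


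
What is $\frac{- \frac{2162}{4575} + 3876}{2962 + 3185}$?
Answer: $\frac{17730538}{28122525} \approx 0.63047$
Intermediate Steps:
$\frac{- \frac{2162}{4575} + 3876}{2962 + 3185} = \frac{\left(-2162\right) \frac{1}{4575} + 3876}{6147} = \left(- \frac{2162}{4575} + 3876\right) \frac{1}{6147} = \frac{17730538}{4575} \cdot \frac{1}{6147} = \frac{17730538}{28122525}$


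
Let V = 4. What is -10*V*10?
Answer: -400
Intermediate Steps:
-10*V*10 = -10*4*10 = -40*10 = -400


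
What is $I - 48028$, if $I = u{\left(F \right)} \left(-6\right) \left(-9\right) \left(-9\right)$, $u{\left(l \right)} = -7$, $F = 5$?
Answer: $-44626$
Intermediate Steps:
$I = 3402$ ($I = - 7 \left(-6\right) \left(-9\right) \left(-9\right) = - 7 \cdot 54 \left(-9\right) = \left(-7\right) \left(-486\right) = 3402$)
$I - 48028 = 3402 - 48028 = -44626$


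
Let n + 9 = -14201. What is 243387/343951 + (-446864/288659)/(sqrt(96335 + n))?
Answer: 243387/343951 - 446864*sqrt(365)/1580408025 ≈ 0.70222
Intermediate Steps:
n = -14210 (n = -9 - 14201 = -14210)
243387/343951 + (-446864/288659)/(sqrt(96335 + n)) = 243387/343951 + (-446864/288659)/(sqrt(96335 - 14210)) = 243387*(1/343951) + (-446864*1/288659)/(sqrt(82125)) = 243387/343951 - 446864*sqrt(365)/5475/288659 = 243387/343951 - 446864*sqrt(365)/1580408025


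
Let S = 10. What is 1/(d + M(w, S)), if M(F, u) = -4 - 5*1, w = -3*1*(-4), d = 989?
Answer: 1/980 ≈ 0.0010204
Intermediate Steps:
w = 12 (w = -3*(-4) = 12)
M(F, u) = -9 (M(F, u) = -4 - 5 = -9)
1/(d + M(w, S)) = 1/(989 - 9) = 1/980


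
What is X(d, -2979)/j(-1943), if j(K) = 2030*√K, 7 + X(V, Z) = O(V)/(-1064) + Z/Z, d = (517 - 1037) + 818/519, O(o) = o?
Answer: 1522117*I*√1943/1089050023320 ≈ 6.1608e-5*I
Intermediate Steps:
d = -269062/519 (d = -520 + 818*(1/519) = -520 + 818/519 = -269062/519 ≈ -518.42)
X(V, Z) = -6 - V/1064 (X(V, Z) = -7 + (V/(-1064) + Z/Z) = -7 + (V*(-1/1064) + 1) = -7 + (-V/1064 + 1) = -7 + (1 - V/1064) = -6 - V/1064)
X(d, -2979)/j(-1943) = (-6 - 1/1064*(-269062/519))/((2030*√(-1943))) = (-6 + 134531/276108)/((2030*(I*√1943))) = -1522117*(-I*√1943/3944290)/276108 = -(-1522117)*I*√1943/1089050023320 = 1522117*I*√1943/1089050023320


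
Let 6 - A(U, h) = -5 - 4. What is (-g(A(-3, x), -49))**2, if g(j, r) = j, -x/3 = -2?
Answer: 225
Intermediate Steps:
x = 6 (x = -3*(-2) = 6)
A(U, h) = 15 (A(U, h) = 6 - (-5 - 4) = 6 - 1*(-9) = 6 + 9 = 15)
(-g(A(-3, x), -49))**2 = (-1*15)**2 = (-15)**2 = 225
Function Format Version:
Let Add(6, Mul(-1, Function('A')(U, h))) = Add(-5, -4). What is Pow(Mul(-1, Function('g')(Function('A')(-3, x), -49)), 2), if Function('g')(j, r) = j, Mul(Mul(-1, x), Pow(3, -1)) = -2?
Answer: 225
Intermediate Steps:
x = 6 (x = Mul(-3, -2) = 6)
Function('A')(U, h) = 15 (Function('A')(U, h) = Add(6, Mul(-1, Add(-5, -4))) = Add(6, Mul(-1, -9)) = Add(6, 9) = 15)
Pow(Mul(-1, Function('g')(Function('A')(-3, x), -49)), 2) = Pow(Mul(-1, 15), 2) = Pow(-15, 2) = 225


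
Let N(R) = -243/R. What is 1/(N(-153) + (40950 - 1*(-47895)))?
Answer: 17/1510392 ≈ 1.1255e-5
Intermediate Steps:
1/(N(-153) + (40950 - 1*(-47895))) = 1/(-243/(-153) + (40950 - 1*(-47895))) = 1/(-243*(-1/153) + (40950 + 47895)) = 1/(27/17 + 88845) = 1/(1510392/17) = 17/1510392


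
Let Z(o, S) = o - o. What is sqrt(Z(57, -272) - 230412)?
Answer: 2*I*sqrt(57603) ≈ 480.01*I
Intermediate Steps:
Z(o, S) = 0
sqrt(Z(57, -272) - 230412) = sqrt(0 - 230412) = sqrt(-230412) = 2*I*sqrt(57603)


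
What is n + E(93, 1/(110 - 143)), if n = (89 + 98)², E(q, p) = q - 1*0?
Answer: 35062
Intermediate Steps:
E(q, p) = q (E(q, p) = q + 0 = q)
n = 34969 (n = 187² = 34969)
n + E(93, 1/(110 - 143)) = 34969 + 93 = 35062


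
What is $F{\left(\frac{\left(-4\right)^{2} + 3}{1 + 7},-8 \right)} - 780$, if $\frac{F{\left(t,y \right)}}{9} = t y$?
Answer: $-951$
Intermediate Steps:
$F{\left(t,y \right)} = 9 t y$
$F{\left(\frac{\left(-4\right)^{2} + 3}{1 + 7},-8 \right)} - 780 = 9 \frac{\left(-4\right)^{2} + 3}{1 + 7} \left(-8\right) - 780 = 9 \frac{16 + 3}{8} \left(-8\right) - 780 = 9 \cdot 19 \cdot \frac{1}{8} \left(-8\right) - 780 = 9 \cdot \frac{19}{8} \left(-8\right) - 780 = -171 - 780 = -951$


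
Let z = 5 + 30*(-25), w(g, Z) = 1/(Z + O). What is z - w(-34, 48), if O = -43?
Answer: -3726/5 ≈ -745.20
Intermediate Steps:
w(g, Z) = 1/(-43 + Z) (w(g, Z) = 1/(Z - 43) = 1/(-43 + Z))
z = -745 (z = 5 - 750 = -745)
z - w(-34, 48) = -745 - 1/(-43 + 48) = -745 - 1/5 = -3726/5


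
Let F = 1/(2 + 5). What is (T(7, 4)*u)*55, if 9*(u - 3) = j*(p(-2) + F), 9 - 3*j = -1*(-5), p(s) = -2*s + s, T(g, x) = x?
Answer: 45980/63 ≈ 729.84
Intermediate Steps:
p(s) = -s
F = ⅐ (F = 1/7 = ⅐ ≈ 0.14286)
j = 4/3 (j = 3 - (-1)*(-5)/3 = 3 - ⅓*5 = 3 - 5/3 = 4/3 ≈ 1.3333)
u = 209/63 (u = 3 + (4*(-1*(-2) + ⅐)/3)/9 = 3 + (4*(2 + ⅐)/3)/9 = 3 + ((4/3)*(15/7))/9 = 3 + (⅑)*(20/7) = 3 + 20/63 = 209/63 ≈ 3.3175)
(T(7, 4)*u)*55 = (4*(209/63))*55 = (836/63)*55 = 45980/63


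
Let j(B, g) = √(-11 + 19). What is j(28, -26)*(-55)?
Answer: -110*√2 ≈ -155.56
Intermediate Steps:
j(B, g) = 2*√2 (j(B, g) = √8 = 2*√2)
j(28, -26)*(-55) = (2*√2)*(-55) = -110*√2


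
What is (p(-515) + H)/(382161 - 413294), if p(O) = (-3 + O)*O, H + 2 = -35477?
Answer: -231291/31133 ≈ -7.4291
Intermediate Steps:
H = -35479 (H = -2 - 35477 = -35479)
p(O) = O*(-3 + O)
(p(-515) + H)/(382161 - 413294) = (-515*(-3 - 515) - 35479)/(382161 - 413294) = (-515*(-518) - 35479)/(-31133) = (266770 - 35479)*(-1/31133) = 231291*(-1/31133) = -231291/31133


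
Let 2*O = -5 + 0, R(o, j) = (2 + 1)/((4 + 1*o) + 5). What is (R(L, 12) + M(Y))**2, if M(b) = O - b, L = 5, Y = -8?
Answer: 1600/49 ≈ 32.653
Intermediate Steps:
R(o, j) = 3/(9 + o) (R(o, j) = 3/((4 + o) + 5) = 3/(9 + o))
O = -5/2 (O = (-5 + 0)/2 = (1/2)*(-5) = -5/2 ≈ -2.5000)
M(b) = -5/2 - b
(R(L, 12) + M(Y))**2 = (3/(9 + 5) + (-5/2 - 1*(-8)))**2 = (3/14 + (-5/2 + 8))**2 = (3*(1/14) + 11/2)**2 = (3/14 + 11/2)**2 = (40/7)**2 = 1600/49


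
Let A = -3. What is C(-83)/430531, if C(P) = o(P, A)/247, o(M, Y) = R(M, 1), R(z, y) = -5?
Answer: -5/106341157 ≈ -4.7018e-8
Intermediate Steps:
o(M, Y) = -5
C(P) = -5/247
C(-83)/430531 = -5/247/430531 = -5/247*1/430531 = -5/106341157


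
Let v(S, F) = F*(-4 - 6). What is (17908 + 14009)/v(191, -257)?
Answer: 31917/2570 ≈ 12.419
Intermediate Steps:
v(S, F) = -10*F (v(S, F) = F*(-10) = -10*F)
(17908 + 14009)/v(191, -257) = (17908 + 14009)/((-10*(-257))) = 31917/2570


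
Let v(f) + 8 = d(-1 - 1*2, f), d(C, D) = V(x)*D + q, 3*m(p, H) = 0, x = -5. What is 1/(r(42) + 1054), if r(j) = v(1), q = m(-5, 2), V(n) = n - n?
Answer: 1/1046 ≈ 0.00095602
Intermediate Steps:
V(n) = 0
m(p, H) = 0 (m(p, H) = (1/3)*0 = 0)
q = 0
d(C, D) = 0 (d(C, D) = 0*D + 0 = 0 + 0 = 0)
v(f) = -8 (v(f) = -8 + 0 = -8)
r(j) = -8
1/(r(42) + 1054) = 1/(-8 + 1054) = 1/1046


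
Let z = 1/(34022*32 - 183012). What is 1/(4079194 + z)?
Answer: 905692/3694493372249 ≈ 2.4515e-7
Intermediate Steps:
z = 1/905692 (z = 1/(1088704 - 183012) = 1/905692 ≈ 1.1041e-6)
1/(4079194 + z) = 1/(4079194 + 1/905692) = 1/(3694493372249/905692) = 905692/3694493372249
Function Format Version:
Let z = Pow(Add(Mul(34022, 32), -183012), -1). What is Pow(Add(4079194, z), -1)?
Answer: Rational(905692, 3694493372249) ≈ 2.4515e-7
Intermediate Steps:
z = Rational(1, 905692) (z = Pow(Add(1088704, -183012), -1) = Pow(905692, -1) = Rational(1, 905692) ≈ 1.1041e-6)
Pow(Add(4079194, z), -1) = Pow(Add(4079194, Rational(1, 905692)), -1) = Pow(Rational(3694493372249, 905692), -1) = Rational(905692, 3694493372249)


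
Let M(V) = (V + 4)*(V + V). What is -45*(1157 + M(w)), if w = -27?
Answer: -107955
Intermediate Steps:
M(V) = 2*V*(4 + V) (M(V) = (4 + V)*(2*V) = 2*V*(4 + V))
-45*(1157 + M(w)) = -45*(1157 + 2*(-27)*(4 - 27)) = -45*(1157 + 2*(-27)*(-23)) = -45*(1157 + 1242) = -45*2399 = -107955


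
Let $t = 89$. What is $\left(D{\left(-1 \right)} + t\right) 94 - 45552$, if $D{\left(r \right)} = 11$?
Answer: $-36152$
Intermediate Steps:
$\left(D{\left(-1 \right)} + t\right) 94 - 45552 = \left(11 + 89\right) 94 - 45552 = 100 \cdot 94 - 45552 = 9400 - 45552 = -36152$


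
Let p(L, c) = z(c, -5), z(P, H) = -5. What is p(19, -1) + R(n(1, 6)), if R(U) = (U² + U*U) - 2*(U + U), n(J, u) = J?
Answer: -7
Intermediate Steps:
p(L, c) = -5
R(U) = -4*U + 2*U² (R(U) = (U² + U²) - 4*U = 2*U² - 4*U = -4*U + 2*U²)
p(19, -1) + R(n(1, 6)) = -5 + 2*1*(-2 + 1) = -5 + 2*1*(-1) = -5 - 2 = -7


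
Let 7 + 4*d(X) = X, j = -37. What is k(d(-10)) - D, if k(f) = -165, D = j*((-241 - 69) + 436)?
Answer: 4497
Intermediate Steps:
d(X) = -7/4 + X/4
D = -4662 (D = -37*((-241 - 69) + 436) = -37*(-310 + 436) = -37*126 = -4662)
k(d(-10)) - D = -165 - 1*(-4662) = -165 + 4662 = 4497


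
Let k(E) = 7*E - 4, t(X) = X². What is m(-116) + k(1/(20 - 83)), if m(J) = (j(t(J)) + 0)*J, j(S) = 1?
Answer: -1081/9 ≈ -120.11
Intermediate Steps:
k(E) = -4 + 7*E
m(J) = J (m(J) = (1 + 0)*J = 1*J = J)
m(-116) + k(1/(20 - 83)) = -116 + (-4 + 7/(20 - 83)) = -116 + (-4 + 7/(-63)) = -116 + (-4 + 7*(-1/63)) = -116 + (-4 - ⅑) = -116 - 37/9 = -1081/9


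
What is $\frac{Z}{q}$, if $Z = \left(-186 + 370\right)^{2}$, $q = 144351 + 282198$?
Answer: $\frac{33856}{426549} \approx 0.079372$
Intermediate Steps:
$q = 426549$
$Z = 33856$ ($Z = 184^{2} = 33856$)
$\frac{Z}{q} = \frac{33856}{426549}$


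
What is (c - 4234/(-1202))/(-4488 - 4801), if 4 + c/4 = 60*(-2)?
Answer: 295979/5582689 ≈ 0.053017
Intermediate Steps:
c = -496 (c = -16 + 4*(60*(-2)) = -16 + 4*(-120) = -16 - 480 = -496)
(c - 4234/(-1202))/(-4488 - 4801) = (-496 - 4234/(-1202))/(-4488 - 4801) = (-496 - 4234*(-1/1202))/(-9289) = (-496 + 2117/601)*(-1/9289) = -295979/601*(-1/9289) = 295979/5582689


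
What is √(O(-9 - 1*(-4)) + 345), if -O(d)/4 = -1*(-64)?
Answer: √89 ≈ 9.4340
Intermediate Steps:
O(d) = -256 (O(d) = -(-4)*(-64) = -4*64 = -256)
√(O(-9 - 1*(-4)) + 345) = √(-256 + 345) = √89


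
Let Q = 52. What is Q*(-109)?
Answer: -5668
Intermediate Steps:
Q*(-109) = 52*(-109) = -5668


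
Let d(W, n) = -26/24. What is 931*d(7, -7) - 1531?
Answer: -30475/12 ≈ -2539.6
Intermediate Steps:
d(W, n) = -13/12 (d(W, n) = -26*1/24 = -13/12)
931*d(7, -7) - 1531 = 931*(-13/12) - 1531 = -12103/12 - 1531 = -30475/12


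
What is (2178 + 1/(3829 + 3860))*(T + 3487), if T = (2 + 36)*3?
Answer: 60304661443/7689 ≈ 7.8430e+6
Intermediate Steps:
T = 114 (T = 38*3 = 114)
(2178 + 1/(3829 + 3860))*(T + 3487) = (2178 + 1/(3829 + 3860))*(114 + 3487) = (2178 + 1/7689)*3601 = (16746643/7689)*3601 = 60304661443/7689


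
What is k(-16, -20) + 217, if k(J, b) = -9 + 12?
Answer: 220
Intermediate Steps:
k(J, b) = 3
k(-16, -20) + 217 = 3 + 217 = 220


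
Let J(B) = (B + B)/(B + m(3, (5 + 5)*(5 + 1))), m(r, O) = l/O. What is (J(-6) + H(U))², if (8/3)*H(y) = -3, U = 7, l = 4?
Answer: 408321/506944 ≈ 0.80546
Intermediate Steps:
H(y) = -9/8 (H(y) = (3/8)*(-3) = -9/8)
m(r, O) = 4/O
J(B) = 2*B/(1/15 + B) (J(B) = (B + B)/(B + 4/(((5 + 5)*(5 + 1)))) = (2*B)/(B + 4/((10*6))) = (2*B)/(B + 4/60) = (2*B)/(B + 4*(1/60)) = (2*B)/(B + 1/15) = (2*B)/(1/15 + B) = 2*B/(1/15 + B))
(J(-6) + H(U))² = (30*(-6)/(1 + 15*(-6)) - 9/8)² = (30*(-6)/(1 - 90) - 9/8)² = (30*(-6)/(-89) - 9/8)² = (30*(-6)*(-1/89) - 9/8)² = (180/89 - 9/8)² = (639/712)² = 408321/506944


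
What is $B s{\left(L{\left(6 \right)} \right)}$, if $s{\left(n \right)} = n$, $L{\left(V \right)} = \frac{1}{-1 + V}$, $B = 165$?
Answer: $33$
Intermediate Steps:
$B s{\left(L{\left(6 \right)} \right)} = \frac{165}{-1 + 6} = \frac{165}{5} = 165 \cdot \frac{1}{5} = 33$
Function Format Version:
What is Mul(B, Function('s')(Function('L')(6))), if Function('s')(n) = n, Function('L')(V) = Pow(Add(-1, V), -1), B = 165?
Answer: 33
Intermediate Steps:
Mul(B, Function('s')(Function('L')(6))) = Mul(165, Pow(Add(-1, 6), -1)) = Mul(165, Pow(5, -1)) = Mul(165, Rational(1, 5)) = 33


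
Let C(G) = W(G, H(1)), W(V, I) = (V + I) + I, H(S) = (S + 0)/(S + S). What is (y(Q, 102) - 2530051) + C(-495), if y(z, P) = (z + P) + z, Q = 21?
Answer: -2530401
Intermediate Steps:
H(S) = ½ (H(S) = S/((2*S)) = S*(1/(2*S)) = ½)
W(V, I) = V + 2*I (W(V, I) = (I + V) + I = V + 2*I)
C(G) = 1 + G (C(G) = G + 2*(½) = G + 1 = 1 + G)
y(z, P) = P + 2*z (y(z, P) = (P + z) + z = P + 2*z)
(y(Q, 102) - 2530051) + C(-495) = ((102 + 2*21) - 2530051) + (1 - 495) = ((102 + 42) - 2530051) - 494 = (144 - 2530051) - 494 = -2529907 - 494 = -2530401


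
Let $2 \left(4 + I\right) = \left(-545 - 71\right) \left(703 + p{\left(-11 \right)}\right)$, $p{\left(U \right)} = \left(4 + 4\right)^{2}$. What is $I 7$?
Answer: $-1653680$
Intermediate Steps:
$p{\left(U \right)} = 64$ ($p{\left(U \right)} = 8^{2} = 64$)
$I = -236240$ ($I = -4 + \frac{\left(-545 - 71\right) \left(703 + 64\right)}{2} = -4 + \frac{\left(-616\right) 767}{2} = -4 + \frac{1}{2} \left(-472472\right) = -4 - 236236 = -236240$)
$I 7 = \left(-236240\right) 7 = -1653680$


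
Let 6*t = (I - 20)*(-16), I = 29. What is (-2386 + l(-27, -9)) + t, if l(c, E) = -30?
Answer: -2440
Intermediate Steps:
t = -24 (t = ((29 - 20)*(-16))/6 = (9*(-16))/6 = (⅙)*(-144) = -24)
(-2386 + l(-27, -9)) + t = (-2386 - 30) - 24 = -2416 - 24 = -2440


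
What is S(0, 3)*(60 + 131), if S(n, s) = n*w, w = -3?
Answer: 0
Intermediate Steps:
S(n, s) = -3*n (S(n, s) = n*(-3) = -3*n)
S(0, 3)*(60 + 131) = (-3*0)*(60 + 131) = 0*191 = 0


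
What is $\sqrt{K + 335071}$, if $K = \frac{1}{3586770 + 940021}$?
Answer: $\frac{19 \sqrt{19020000648857222}}{4526791} \approx 578.85$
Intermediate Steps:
$K = \frac{1}{4526791} \approx 2.2091 \cdot 10^{-7}$
$\sqrt{K + 335071} = \sqrt{\frac{1}{4526791} + 335071} = \sqrt{\frac{1516796387162}{4526791}} = \frac{19 \sqrt{19020000648857222}}{4526791}$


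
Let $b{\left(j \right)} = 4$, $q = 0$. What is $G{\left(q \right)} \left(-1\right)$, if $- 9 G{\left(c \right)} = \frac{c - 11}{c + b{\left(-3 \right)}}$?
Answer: $- \frac{11}{36} \approx -0.30556$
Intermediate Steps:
$G{\left(c \right)} = - \frac{-11 + c}{9 \left(4 + c\right)}$ ($G{\left(c \right)} = - \frac{\left(c - 11\right) \frac{1}{c + 4}}{9} = - \frac{\left(-11 + c\right) \frac{1}{4 + c}}{9} = - \frac{\frac{1}{4 + c} \left(-11 + c\right)}{9} = - \frac{-11 + c}{9 \left(4 + c\right)}$)
$G{\left(q \right)} \left(-1\right) = \frac{11 - 0}{9 \left(4 + 0\right)} \left(-1\right) = \frac{11 + 0}{9 \cdot 4} \left(-1\right) = \frac{1}{9} \cdot \frac{1}{4} \cdot 11 \left(-1\right) = \frac{11}{36} \left(-1\right) = - \frac{11}{36}$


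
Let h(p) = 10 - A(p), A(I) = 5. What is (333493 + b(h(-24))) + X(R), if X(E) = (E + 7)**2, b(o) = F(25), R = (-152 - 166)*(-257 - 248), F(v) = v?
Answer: 25791729927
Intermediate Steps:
R = 160590 (R = -318*(-505) = 160590)
h(p) = 5 (h(p) = 10 - 1*5 = 10 - 5 = 5)
b(o) = 25
X(E) = (7 + E)**2
(333493 + b(h(-24))) + X(R) = (333493 + 25) + (7 + 160590)**2 = 333518 + 160597**2 = 333518 + 25791396409 = 25791729927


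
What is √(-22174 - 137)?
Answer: 3*I*√2479 ≈ 149.37*I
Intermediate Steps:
√(-22174 - 137) = √(-22311) = 3*I*√2479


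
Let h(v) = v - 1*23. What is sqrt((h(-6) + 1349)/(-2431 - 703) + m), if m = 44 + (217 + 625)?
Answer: sqrt(2174529034)/1567 ≈ 29.759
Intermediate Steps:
m = 886 (m = 44 + 842 = 886)
h(v) = -23 + v (h(v) = v - 23 = -23 + v)
sqrt((h(-6) + 1349)/(-2431 - 703) + m) = sqrt(((-23 - 6) + 1349)/(-2431 - 703) + 886) = sqrt((-29 + 1349)/(-3134) + 886) = sqrt(1320*(-1/3134) + 886) = sqrt(-660/1567 + 886) = sqrt(1387702/1567) = sqrt(2174529034)/1567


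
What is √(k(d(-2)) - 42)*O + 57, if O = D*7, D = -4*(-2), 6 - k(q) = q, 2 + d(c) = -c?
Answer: 57 + 336*I ≈ 57.0 + 336.0*I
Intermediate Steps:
d(c) = -2 - c
k(q) = 6 - q
D = 8
O = 56 (O = 8*7 = 56)
√(k(d(-2)) - 42)*O + 57 = √((6 - (-2 - 1*(-2))) - 42)*56 + 57 = √((6 - (-2 + 2)) - 42)*56 + 57 = √((6 - 1*0) - 42)*56 + 57 = √((6 + 0) - 42)*56 + 57 = √(6 - 42)*56 + 57 = √(-36)*56 + 57 = (6*I)*56 + 57 = 336*I + 57 = 57 + 336*I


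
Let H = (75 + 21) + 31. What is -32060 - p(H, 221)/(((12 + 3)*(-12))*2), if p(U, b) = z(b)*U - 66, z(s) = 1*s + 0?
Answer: -11513599/360 ≈ -31982.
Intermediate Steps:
H = 127 (H = 96 + 31 = 127)
z(s) = s (z(s) = s + 0 = s)
p(U, b) = -66 + U*b (p(U, b) = b*U - 66 = U*b - 66 = -66 + U*b)
-32060 - p(H, 221)/(((12 + 3)*(-12))*2) = -32060 - (-66 + 127*221)/(((12 + 3)*(-12))*2) = -32060 - (-66 + 28067)/((15*(-12))*2) = -32060 - 28001/((-180*2)) = -32060 - 28001/(-360) = -32060 - 28001*(-1)/360 = -32060 - 1*(-28001/360) = -32060 + 28001/360 = -11513599/360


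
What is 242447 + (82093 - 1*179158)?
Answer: 145382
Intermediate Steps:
242447 + (82093 - 1*179158) = 242447 + (82093 - 179158) = 242447 - 97065 = 145382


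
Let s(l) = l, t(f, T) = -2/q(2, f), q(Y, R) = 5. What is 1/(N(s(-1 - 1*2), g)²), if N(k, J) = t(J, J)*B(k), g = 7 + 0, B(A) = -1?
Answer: 25/4 ≈ 6.2500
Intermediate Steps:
t(f, T) = -⅖ (t(f, T) = -2/5 = -2*⅕ = -⅖)
g = 7
N(k, J) = ⅖ (N(k, J) = -⅖*(-1) = ⅖)
1/(N(s(-1 - 1*2), g)²) = 1/((⅖)²) = 1/(4/25) = 25/4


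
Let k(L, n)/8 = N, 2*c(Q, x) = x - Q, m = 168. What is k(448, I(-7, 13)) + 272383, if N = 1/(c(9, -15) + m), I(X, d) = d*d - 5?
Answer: 10622939/39 ≈ 2.7238e+5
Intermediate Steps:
c(Q, x) = x/2 - Q/2 (c(Q, x) = (x - Q)/2 = x/2 - Q/2)
I(X, d) = -5 + d² (I(X, d) = d² - 5 = -5 + d²)
N = 1/156 (N = 1/(((½)*(-15) - ½*9) + 168) = 1/((-15/2 - 9/2) + 168) = 1/(-12 + 168) = 1/156 ≈ 0.0064103)
k(L, n) = 2/39 (k(L, n) = 8*(1/156) = 2/39)
k(448, I(-7, 13)) + 272383 = 2/39 + 272383 = 10622939/39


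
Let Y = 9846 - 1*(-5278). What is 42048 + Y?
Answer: 57172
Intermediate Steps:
Y = 15124 (Y = 9846 + 5278 = 15124)
42048 + Y = 42048 + 15124 = 57172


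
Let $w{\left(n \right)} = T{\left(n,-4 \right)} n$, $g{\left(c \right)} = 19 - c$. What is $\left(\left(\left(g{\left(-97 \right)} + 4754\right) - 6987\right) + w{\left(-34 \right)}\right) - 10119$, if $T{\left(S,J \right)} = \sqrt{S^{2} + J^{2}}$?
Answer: $-12236 - 68 \sqrt{293} \approx -13400.0$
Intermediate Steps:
$T{\left(S,J \right)} = \sqrt{J^{2} + S^{2}}$
$w{\left(n \right)} = n \sqrt{16 + n^{2}}$ ($w{\left(n \right)} = \sqrt{\left(-4\right)^{2} + n^{2}} n = \sqrt{16 + n^{2}} n = n \sqrt{16 + n^{2}}$)
$\left(\left(\left(g{\left(-97 \right)} + 4754\right) - 6987\right) + w{\left(-34 \right)}\right) - 10119 = \left(\left(\left(\left(19 - -97\right) + 4754\right) - 6987\right) - 34 \sqrt{16 + \left(-34\right)^{2}}\right) - 10119 = \left(\left(\left(\left(19 + 97\right) + 4754\right) - 6987\right) - 34 \sqrt{16 + 1156}\right) - 10119 = \left(\left(\left(116 + 4754\right) - 6987\right) - 34 \sqrt{1172}\right) - 10119 = \left(\left(4870 - 6987\right) - 34 \cdot 2 \sqrt{293}\right) - 10119 = \left(-2117 - 68 \sqrt{293}\right) - 10119 = -12236 - 68 \sqrt{293}$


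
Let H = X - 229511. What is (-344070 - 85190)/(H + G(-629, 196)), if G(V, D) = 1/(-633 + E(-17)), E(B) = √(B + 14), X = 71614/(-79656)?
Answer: 5218336168217437851917760/2790081190991535160281517 - 56743506802320*I*√3/2790081190991535160281517 ≈ 1.8703 - 3.5226e-11*I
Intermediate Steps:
X = -35807/39828 (X = 71614*(-1/79656) = -35807/39828 ≈ -0.89904)
E(B) = √(14 + B)
G(V, D) = 1/(-633 + I*√3) (G(V, D) = 1/(-633 + √(14 - 17)) = 1/(-633 + √(-3)) = 1/(-633 + I*√3))
H = -9140999915/39828 (H = -35807/39828 - 229511 = -9140999915/39828 ≈ -2.2951e+5)
(-344070 - 85190)/(H + G(-629, 196)) = (-344070 - 85190)/(-9140999915/39828 + (-211/133564 - I*√3/400692)) = -429260/(-76306782565673/332474187 - I*√3/400692)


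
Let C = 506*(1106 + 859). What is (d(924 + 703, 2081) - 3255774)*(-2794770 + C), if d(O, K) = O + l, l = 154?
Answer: 5858749316640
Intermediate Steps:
d(O, K) = 154 + O (d(O, K) = O + 154 = 154 + O)
C = 994290 (C = 506*1965 = 994290)
(d(924 + 703, 2081) - 3255774)*(-2794770 + C) = ((154 + (924 + 703)) - 3255774)*(-2794770 + 994290) = ((154 + 1627) - 3255774)*(-1800480) = (1781 - 3255774)*(-1800480) = -3253993*(-1800480) = 5858749316640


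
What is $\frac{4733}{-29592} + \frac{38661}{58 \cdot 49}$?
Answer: $\frac{11536787}{858168} \approx 13.444$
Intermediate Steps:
$\frac{4733}{-29592} + \frac{38661}{58 \cdot 49} = 4733 \left(- \frac{1}{29592}\right) + \frac{38661}{2842} = - \frac{4733}{29592} + 38661 \cdot \frac{1}{2842} = - \frac{4733}{29592} + \frac{789}{58} = \frac{11536787}{858168}$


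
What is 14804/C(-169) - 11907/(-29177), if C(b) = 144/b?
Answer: -18248880361/1050372 ≈ -17374.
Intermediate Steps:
14804/C(-169) - 11907/(-29177) = 14804/((144/(-169))) - 11907/(-29177) = 14804/((144*(-1/169))) - 11907*(-1/29177) = 14804/(-144/169) + 11907/29177 = 14804*(-169/144) + 11907/29177 = -625469/36 + 11907/29177 = -18248880361/1050372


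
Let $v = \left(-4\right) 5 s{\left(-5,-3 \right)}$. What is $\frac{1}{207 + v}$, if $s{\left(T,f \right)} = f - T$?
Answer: $\frac{1}{167} \approx 0.005988$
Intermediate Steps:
$v = -40$ ($v = \left(-4\right) 5 \left(-3 - -5\right) = - 20 \left(-3 + 5\right) = \left(-20\right) 2 = -40$)
$\frac{1}{207 + v} = \frac{1}{207 - 40} = \frac{1}{167}$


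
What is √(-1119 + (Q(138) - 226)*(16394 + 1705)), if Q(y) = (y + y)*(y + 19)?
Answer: 25*√1248279 ≈ 27932.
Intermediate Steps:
Q(y) = 2*y*(19 + y) (Q(y) = (2*y)*(19 + y) = 2*y*(19 + y))
√(-1119 + (Q(138) - 226)*(16394 + 1705)) = √(-1119 + (2*138*(19 + 138) - 226)*(16394 + 1705)) = √(-1119 + (2*138*157 - 226)*18099) = √(-1119 + (43332 - 226)*18099) = √(-1119 + 43106*18099) = √(-1119 + 780175494) = √780174375 = 25*√1248279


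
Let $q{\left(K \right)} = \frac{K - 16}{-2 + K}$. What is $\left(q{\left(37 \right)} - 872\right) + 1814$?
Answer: $\frac{4713}{5} \approx 942.6$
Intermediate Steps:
$q{\left(K \right)} = \frac{-16 + K}{-2 + K}$
$\left(q{\left(37 \right)} - 872\right) + 1814 = \left(\frac{-16 + 37}{-2 + 37} - 872\right) + 1814 = \left(\frac{1}{35} \cdot 21 - 872\right) + 1814 = \left(\frac{3}{5} - 872\right) + 1814 = - \frac{4357}{5} + 1814 = \frac{4713}{5}$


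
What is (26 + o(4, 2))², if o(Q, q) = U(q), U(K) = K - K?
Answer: 676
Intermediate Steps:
U(K) = 0
o(Q, q) = 0
(26 + o(4, 2))² = (26 + 0)² = 26² = 676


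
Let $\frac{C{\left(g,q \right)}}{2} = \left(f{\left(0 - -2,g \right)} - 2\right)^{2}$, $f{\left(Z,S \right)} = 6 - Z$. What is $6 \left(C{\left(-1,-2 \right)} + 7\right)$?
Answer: $90$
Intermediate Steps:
$C{\left(g,q \right)} = 8$ ($C{\left(g,q \right)} = 2 \left(\left(6 - \left(0 - -2\right)\right) - 2\right)^{2} = 2 \left(\left(6 - \left(0 + 2\right)\right) - 2\right)^{2} = 2 \left(\left(6 - 2\right) - 2\right)^{2} = 2 \left(4 - 2\right)^{2} = 2 \cdot 2^{2} = 2 \cdot 4 = 8$)
$6 \left(C{\left(-1,-2 \right)} + 7\right) = 6 \left(8 + 7\right) = 6 \cdot 15 = 90$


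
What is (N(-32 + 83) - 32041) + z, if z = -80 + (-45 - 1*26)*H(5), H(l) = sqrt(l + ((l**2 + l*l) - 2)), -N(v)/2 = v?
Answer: -32223 - 71*sqrt(53) ≈ -32740.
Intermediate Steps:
N(v) = -2*v
H(l) = sqrt(-2 + l + 2*l**2) (H(l) = sqrt(l + ((l**2 + l**2) - 2)) = sqrt(l + (2*l**2 - 2)) = sqrt(l + (-2 + 2*l**2)) = sqrt(-2 + l + 2*l**2))
z = -80 - 71*sqrt(53) (z = -80 + (-45 - 1*26)*sqrt(-2 + 5 + 2*5**2) = -80 + (-45 - 26)*sqrt(-2 + 5 + 2*25) = -80 - 71*sqrt(-2 + 5 + 50) = -80 - 71*sqrt(53) ≈ -596.89)
(N(-32 + 83) - 32041) + z = (-2*(-32 + 83) - 32041) + (-80 - 71*sqrt(53)) = (-2*51 - 32041) + (-80 - 71*sqrt(53)) = (-102 - 32041) + (-80 - 71*sqrt(53)) = -32143 + (-80 - 71*sqrt(53)) = -32223 - 71*sqrt(53)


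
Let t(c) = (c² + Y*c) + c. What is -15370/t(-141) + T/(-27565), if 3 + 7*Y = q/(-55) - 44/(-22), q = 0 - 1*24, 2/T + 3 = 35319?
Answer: -320030667993419/411258214485630 ≈ -0.77817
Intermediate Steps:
T = 1/17658 (T = 2/(-3 + 35319) = 2/35316 = 2*(1/35316) = 1/17658 ≈ 5.6632e-5)
q = -24 (q = 0 - 24 = -24)
Y = -31/385 (Y = -3/7 + (-24/(-55) - 44/(-22))/7 = -3/7 + (-24*(-1/55) - 44*(-1/22))/7 = -3/7 + (24/55 + 2)/7 = -3/7 + (⅐)*(134/55) = -3/7 + 134/385 = -31/385 ≈ -0.080519)
t(c) = c² + 354*c/385 (t(c) = (c² - 31*c/385) + c = c² + 354*c/385)
-15370/t(-141) + T/(-27565) = -15370*(-385/(141*(354 + 385*(-141)))) + (1/17658)/(-27565) = -15370*(-385/(141*(354 - 54285))) + (1/17658)*(-1/27565) = -15370/((1/385)*(-141)*(-53931)) - 1/486742770 = -15370/7604271/385 - 1/486742770 = -15370*385/7604271 - 1/486742770 = -5917450/7604271 - 1/486742770 = -320030667993419/411258214485630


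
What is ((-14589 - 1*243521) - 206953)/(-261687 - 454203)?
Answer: 155021/238630 ≈ 0.64963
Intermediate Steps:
((-14589 - 1*243521) - 206953)/(-261687 - 454203) = ((-14589 - 243521) - 206953)/(-715890) = (-258110 - 206953)*(-1/715890) = -465063*(-1/715890) = 155021/238630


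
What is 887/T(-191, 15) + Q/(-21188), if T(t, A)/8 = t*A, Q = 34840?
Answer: -204331639/121407240 ≈ -1.6830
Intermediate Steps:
T(t, A) = 8*A*t (T(t, A) = 8*(t*A) = 8*(A*t) = 8*A*t)
887/T(-191, 15) + Q/(-21188) = 887/((8*15*(-191))) + 34840/(-21188) = 887/(-22920) + 34840*(-1/21188) = 887*(-1/22920) - 8710/5297 = -887/22920 - 8710/5297 = -204331639/121407240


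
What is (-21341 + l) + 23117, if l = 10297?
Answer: 12073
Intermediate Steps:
(-21341 + l) + 23117 = (-21341 + 10297) + 23117 = -11044 + 23117 = 12073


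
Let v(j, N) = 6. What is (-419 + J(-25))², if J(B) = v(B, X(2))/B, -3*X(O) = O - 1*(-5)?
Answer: 109851361/625 ≈ 1.7576e+5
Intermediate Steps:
X(O) = -5/3 - O/3 (X(O) = -(O - 1*(-5))/3 = -(O + 5)/3 = -(5 + O)/3 = -5/3 - O/3)
J(B) = 6/B
(-419 + J(-25))² = (-419 + 6/(-25))² = (-419 + 6*(-1/25))² = (-419 - 6/25)² = (-10481/25)² = 109851361/625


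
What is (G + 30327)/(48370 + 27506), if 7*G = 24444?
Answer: 11273/25292 ≈ 0.44571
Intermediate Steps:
G = 3492 (G = (⅐)*24444 = 3492)
(G + 30327)/(48370 + 27506) = (3492 + 30327)/(48370 + 27506) = 33819/75876 = 33819*(1/75876) = 11273/25292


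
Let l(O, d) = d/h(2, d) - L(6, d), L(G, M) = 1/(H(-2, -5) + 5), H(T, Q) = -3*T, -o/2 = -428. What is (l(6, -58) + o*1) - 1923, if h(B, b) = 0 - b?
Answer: -11749/11 ≈ -1068.1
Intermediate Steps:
o = 856 (o = -2*(-428) = 856)
h(B, b) = -b
L(G, M) = 1/11 (L(G, M) = 1/(-3*(-2) + 5) = 1/(6 + 5) = 1/11)
l(O, d) = -12/11 (l(O, d) = d/((-d)) - 1*1/11 = d*(-1/d) - 1/11 = -1 - 1/11 = -12/11)
(l(6, -58) + o*1) - 1923 = (-12/11 + 856*1) - 1923 = (-12/11 + 856) - 1923 = 9404/11 - 1923 = -11749/11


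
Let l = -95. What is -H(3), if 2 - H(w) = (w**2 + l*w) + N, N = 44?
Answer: -234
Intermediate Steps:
H(w) = -42 - w**2 + 95*w (H(w) = 2 - ((w**2 - 95*w) + 44) = 2 - (44 + w**2 - 95*w) = 2 + (-44 - w**2 + 95*w) = -42 - w**2 + 95*w)
-H(3) = -(-42 - 1*3**2 + 95*3) = -(-42 - 1*9 + 285) = -(-42 - 9 + 285) = -1*234 = -234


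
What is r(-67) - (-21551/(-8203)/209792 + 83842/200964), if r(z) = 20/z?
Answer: -4146076500493133/5792882405811072 ≈ -0.71572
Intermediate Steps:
r(-67) - (-21551/(-8203)/209792 + 83842/200964) = 20/(-67) - (-21551/(-8203)/209792 + 83842/200964) = 20*(-1/67) - (-21551*(-1/8203)*(1/209792) + 83842*(1/200964)) = -20/67 - ((21551/8203)*(1/209792) + 41921/100482) = -20/67 - (21551/1720923776 + 41921/100482) = -20/67 - 1*36072505550639/86460931430016 = -20/67 - 36072505550639/86460931430016 = -4146076500493133/5792882405811072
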